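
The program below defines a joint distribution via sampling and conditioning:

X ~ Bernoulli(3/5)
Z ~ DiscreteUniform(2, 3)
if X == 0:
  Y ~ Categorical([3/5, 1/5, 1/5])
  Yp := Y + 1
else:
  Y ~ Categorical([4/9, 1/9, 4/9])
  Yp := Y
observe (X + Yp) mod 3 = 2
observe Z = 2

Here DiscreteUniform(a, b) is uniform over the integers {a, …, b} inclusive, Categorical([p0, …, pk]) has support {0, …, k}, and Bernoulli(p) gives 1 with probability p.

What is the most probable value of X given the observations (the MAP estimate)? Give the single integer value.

argmax_v P(X = v | obs) = 0

Enumerate traces; 2 have nonzero weight after conditioning:
  (X=0, Z=2, Y=1) weight 1/25
  (X=1, Z=2, Y=1) weight 1/30
Group by X:
  weight(X=0) = 1/25
  weight(X=1) = 1/30
Total weight = 1/25 + 1/30 = 11/150
P(X=0 | obs) = 1/25 / 11/150 = 6/11
P(X=1 | obs) = 1/30 / 11/150 = 5/11
argmax = 0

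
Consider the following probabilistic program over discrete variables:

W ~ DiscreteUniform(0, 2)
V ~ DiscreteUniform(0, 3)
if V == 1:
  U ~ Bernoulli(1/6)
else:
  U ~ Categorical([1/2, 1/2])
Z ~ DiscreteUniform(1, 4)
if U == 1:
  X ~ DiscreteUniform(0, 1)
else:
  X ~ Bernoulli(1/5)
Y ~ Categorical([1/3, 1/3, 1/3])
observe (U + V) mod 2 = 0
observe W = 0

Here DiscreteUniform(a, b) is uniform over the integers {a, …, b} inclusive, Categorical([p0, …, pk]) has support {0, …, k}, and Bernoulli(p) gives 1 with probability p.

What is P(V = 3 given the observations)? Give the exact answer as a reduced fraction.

Enumerate traces; 96 have nonzero weight after conditioning:
  (W=0, V=0, U=0, Z=1, X=0, Y=0) weight 1/360
  (W=0, V=0, U=0, Z=1, X=0, Y=1) weight 1/360
  (W=0, V=0, U=0, Z=1, X=0, Y=2) weight 1/360
  (W=0, V=0, U=0, Z=1, X=1, Y=0) weight 1/1440
  (W=0, V=0, U=0, Z=1, X=1, Y=1) weight 1/1440
  (W=0, V=0, U=0, Z=1, X=1, Y=2) weight 1/1440
  (W=0, V=0, U=0, Z=2, X=0, Y=0) weight 1/360
  (W=0, V=0, U=0, Z=2, X=0, Y=1) weight 1/360
  (W=0, V=1, U=1, Z=1, X=0, Y=0) weight 1/1728
  (W=0, V=2, U=0, Z=1, X=0, Y=0) weight 1/360
  … 86 more
Group by V:
  weight(V=0) = 1/24
  weight(V=1) = 1/72
  weight(V=2) = 1/24
  weight(V=3) = 1/24
Total weight = 1/24 + 1/72 + 1/24 + 1/24 = 5/36
P(V=0 | obs) = 1/24 / 5/36 = 3/10
P(V=1 | obs) = 1/72 / 5/36 = 1/10
P(V=2 | obs) = 1/24 / 5/36 = 3/10
P(V=3 | obs) = 1/24 / 5/36 = 3/10

P(V = 3 | obs) = 3/10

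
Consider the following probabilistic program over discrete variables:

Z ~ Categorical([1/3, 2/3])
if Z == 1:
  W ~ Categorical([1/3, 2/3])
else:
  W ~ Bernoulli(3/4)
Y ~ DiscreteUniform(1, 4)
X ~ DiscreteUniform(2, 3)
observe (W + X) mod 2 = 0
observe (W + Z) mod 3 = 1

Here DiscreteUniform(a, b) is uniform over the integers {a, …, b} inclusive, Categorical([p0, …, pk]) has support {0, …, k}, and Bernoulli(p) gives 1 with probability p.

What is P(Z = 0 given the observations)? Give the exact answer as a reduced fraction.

Enumerate traces; 8 have nonzero weight after conditioning:
  (Z=0, W=1, Y=1, X=3) weight 1/32
  (Z=0, W=1, Y=2, X=3) weight 1/32
  (Z=0, W=1, Y=3, X=3) weight 1/32
  (Z=0, W=1, Y=4, X=3) weight 1/32
  (Z=1, W=0, Y=1, X=2) weight 1/36
  (Z=1, W=0, Y=2, X=2) weight 1/36
  (Z=1, W=0, Y=3, X=2) weight 1/36
  (Z=1, W=0, Y=4, X=2) weight 1/36
Group by Z:
  weight(Z=0) = 1/8
  weight(Z=1) = 1/9
Total weight = 1/8 + 1/9 = 17/72
P(Z=0 | obs) = 1/8 / 17/72 = 9/17
P(Z=1 | obs) = 1/9 / 17/72 = 8/17

P(Z = 0 | obs) = 9/17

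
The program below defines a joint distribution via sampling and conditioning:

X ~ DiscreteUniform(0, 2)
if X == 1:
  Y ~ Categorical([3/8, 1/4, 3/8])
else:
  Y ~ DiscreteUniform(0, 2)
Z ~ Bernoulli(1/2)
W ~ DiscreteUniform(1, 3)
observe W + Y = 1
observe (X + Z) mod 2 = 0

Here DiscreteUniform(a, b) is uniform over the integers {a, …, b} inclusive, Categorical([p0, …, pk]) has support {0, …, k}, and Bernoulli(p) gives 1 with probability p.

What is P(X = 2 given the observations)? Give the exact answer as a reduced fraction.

P(X = 2 | obs) = 8/25

Enumerate traces; 3 have nonzero weight after conditioning:
  (X=0, Y=0, Z=0, W=1) weight 1/54
  (X=1, Y=0, Z=1, W=1) weight 1/48
  (X=2, Y=0, Z=0, W=1) weight 1/54
Group by X:
  weight(X=0) = 1/54
  weight(X=1) = 1/48
  weight(X=2) = 1/54
Total weight = 1/54 + 1/48 + 1/54 = 25/432
P(X=0 | obs) = 1/54 / 25/432 = 8/25
P(X=1 | obs) = 1/48 / 25/432 = 9/25
P(X=2 | obs) = 1/54 / 25/432 = 8/25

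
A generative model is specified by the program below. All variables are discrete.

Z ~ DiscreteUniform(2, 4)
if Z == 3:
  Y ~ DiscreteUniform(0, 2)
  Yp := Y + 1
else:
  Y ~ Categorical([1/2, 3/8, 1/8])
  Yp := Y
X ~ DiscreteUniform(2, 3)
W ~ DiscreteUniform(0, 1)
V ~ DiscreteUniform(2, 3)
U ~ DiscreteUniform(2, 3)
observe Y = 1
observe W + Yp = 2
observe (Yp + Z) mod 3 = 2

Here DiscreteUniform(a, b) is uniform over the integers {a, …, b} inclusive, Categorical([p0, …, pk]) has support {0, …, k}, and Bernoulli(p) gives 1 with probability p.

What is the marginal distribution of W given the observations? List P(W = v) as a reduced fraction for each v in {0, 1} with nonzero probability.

P(W=0) = 8/17, P(W=1) = 9/17

Enumerate traces; 16 have nonzero weight after conditioning:
  (Z=3, Y=1, X=2, W=0, V=2, U=2) weight 1/144
  (Z=3, Y=1, X=2, W=0, V=2, U=3) weight 1/144
  (Z=3, Y=1, X=2, W=0, V=3, U=2) weight 1/144
  (Z=3, Y=1, X=2, W=0, V=3, U=3) weight 1/144
  (Z=3, Y=1, X=3, W=0, V=2, U=2) weight 1/144
  (Z=3, Y=1, X=3, W=0, V=2, U=3) weight 1/144
  (Z=3, Y=1, X=3, W=0, V=3, U=2) weight 1/144
  (Z=3, Y=1, X=3, W=0, V=3, U=3) weight 1/144
  (Z=4, Y=1, X=2, W=1, V=2, U=2) weight 1/128
  … 7 more
Group by W:
  weight(W=0) = 1/18
  weight(W=1) = 1/16
Total weight = 1/18 + 1/16 = 17/144
P(W=0 | obs) = 1/18 / 17/144 = 8/17
P(W=1 | obs) = 1/16 / 17/144 = 9/17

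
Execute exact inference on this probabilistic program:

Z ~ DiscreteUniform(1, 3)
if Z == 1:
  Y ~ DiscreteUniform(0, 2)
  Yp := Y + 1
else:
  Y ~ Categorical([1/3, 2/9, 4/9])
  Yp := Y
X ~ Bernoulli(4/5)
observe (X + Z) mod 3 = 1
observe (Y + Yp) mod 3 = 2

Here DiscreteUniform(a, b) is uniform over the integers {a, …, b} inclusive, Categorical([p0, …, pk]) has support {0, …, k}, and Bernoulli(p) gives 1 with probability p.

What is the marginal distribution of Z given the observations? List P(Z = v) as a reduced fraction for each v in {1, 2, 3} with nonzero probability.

P(Z=1) = 3/11, P(Z=3) = 8/11

Enumerate traces; 2 have nonzero weight after conditioning:
  (Z=1, Y=2, X=0) weight 1/45
  (Z=3, Y=1, X=1) weight 8/135
Group by Z:
  weight(Z=1) = 1/45
  weight(Z=3) = 8/135
Total weight = 1/45 + 8/135 = 11/135
P(Z=1 | obs) = 1/45 / 11/135 = 3/11
P(Z=3 | obs) = 8/135 / 11/135 = 8/11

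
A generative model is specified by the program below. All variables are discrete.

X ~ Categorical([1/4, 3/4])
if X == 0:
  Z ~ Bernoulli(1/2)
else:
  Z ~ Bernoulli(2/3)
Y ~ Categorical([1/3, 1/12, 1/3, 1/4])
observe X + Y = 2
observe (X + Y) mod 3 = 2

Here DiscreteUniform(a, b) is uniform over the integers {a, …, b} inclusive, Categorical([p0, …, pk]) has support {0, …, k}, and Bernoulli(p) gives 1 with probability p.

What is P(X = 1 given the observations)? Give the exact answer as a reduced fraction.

P(X = 1 | obs) = 3/7

Enumerate traces; 4 have nonzero weight after conditioning:
  (X=0, Z=0, Y=2) weight 1/24
  (X=0, Z=1, Y=2) weight 1/24
  (X=1, Z=0, Y=1) weight 1/48
  (X=1, Z=1, Y=1) weight 1/24
Group by X:
  weight(X=0) = 1/12
  weight(X=1) = 1/16
Total weight = 1/12 + 1/16 = 7/48
P(X=0 | obs) = 1/12 / 7/48 = 4/7
P(X=1 | obs) = 1/16 / 7/48 = 3/7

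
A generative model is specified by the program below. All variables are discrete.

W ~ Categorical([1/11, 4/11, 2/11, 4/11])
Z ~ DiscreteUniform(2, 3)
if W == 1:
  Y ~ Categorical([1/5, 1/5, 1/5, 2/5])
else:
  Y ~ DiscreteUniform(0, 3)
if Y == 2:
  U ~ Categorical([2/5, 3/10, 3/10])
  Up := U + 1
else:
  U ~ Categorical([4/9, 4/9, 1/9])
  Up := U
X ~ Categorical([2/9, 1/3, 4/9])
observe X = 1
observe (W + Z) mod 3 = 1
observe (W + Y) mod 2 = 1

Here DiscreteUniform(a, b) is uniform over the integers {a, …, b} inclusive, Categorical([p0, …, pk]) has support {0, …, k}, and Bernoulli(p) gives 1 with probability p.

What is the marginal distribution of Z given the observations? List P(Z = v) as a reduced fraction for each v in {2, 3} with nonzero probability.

Enumerate traces; 12 have nonzero weight after conditioning:
  (W=1, Z=3, Y=0, U=0, X=1) weight 8/1485
  (W=1, Z=3, Y=0, U=1, X=1) weight 8/1485
  (W=1, Z=3, Y=0, U=2, X=1) weight 2/1485
  (W=1, Z=3, Y=2, U=0, X=1) weight 4/825
  (W=1, Z=3, Y=2, U=1, X=1) weight 1/275
  (W=1, Z=3, Y=2, U=2, X=1) weight 1/275
  (W=2, Z=2, Y=1, U=0, X=1) weight 1/297
  (W=2, Z=2, Y=1, U=1, X=1) weight 1/297
  … 4 more
Group by Z:
  weight(Z=2) = 1/66
  weight(Z=3) = 4/165
Total weight = 1/66 + 4/165 = 13/330
P(Z=2 | obs) = 1/66 / 13/330 = 5/13
P(Z=3 | obs) = 4/165 / 13/330 = 8/13

P(Z=2) = 5/13, P(Z=3) = 8/13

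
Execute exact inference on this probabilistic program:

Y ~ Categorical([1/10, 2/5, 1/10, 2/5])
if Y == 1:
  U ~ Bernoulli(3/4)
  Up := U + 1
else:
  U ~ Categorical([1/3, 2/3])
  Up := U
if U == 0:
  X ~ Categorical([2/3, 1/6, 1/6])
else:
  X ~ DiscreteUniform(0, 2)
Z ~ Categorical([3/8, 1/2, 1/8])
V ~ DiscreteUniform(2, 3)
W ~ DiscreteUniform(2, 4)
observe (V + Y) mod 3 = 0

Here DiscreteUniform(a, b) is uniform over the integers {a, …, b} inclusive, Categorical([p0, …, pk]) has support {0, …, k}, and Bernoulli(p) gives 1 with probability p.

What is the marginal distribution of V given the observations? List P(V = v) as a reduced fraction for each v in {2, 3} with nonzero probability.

P(V=2) = 4/9, P(V=3) = 5/9

Enumerate traces; 162 have nonzero weight after conditioning:
  (Y=0, U=0, X=0, Z=0, V=3, W=2) weight 1/720
  (Y=0, U=0, X=0, Z=0, V=3, W=3) weight 1/720
  (Y=0, U=0, X=0, Z=0, V=3, W=4) weight 1/720
  (Y=0, U=0, X=0, Z=1, V=3, W=2) weight 1/540
  (Y=0, U=0, X=0, Z=1, V=3, W=3) weight 1/540
  (Y=0, U=0, X=0, Z=1, V=3, W=4) weight 1/540
  (Y=0, U=0, X=0, Z=2, V=3, W=2) weight 1/2160
  (Y=0, U=0, X=0, Z=2, V=3, W=3) weight 1/2160
  (Y=1, U=0, X=0, Z=0, V=2, W=2) weight 1/240
  … 153 more
Group by V:
  weight(V=2) = 1/5
  weight(V=3) = 1/4
Total weight = 1/5 + 1/4 = 9/20
P(V=2 | obs) = 1/5 / 9/20 = 4/9
P(V=3 | obs) = 1/4 / 9/20 = 5/9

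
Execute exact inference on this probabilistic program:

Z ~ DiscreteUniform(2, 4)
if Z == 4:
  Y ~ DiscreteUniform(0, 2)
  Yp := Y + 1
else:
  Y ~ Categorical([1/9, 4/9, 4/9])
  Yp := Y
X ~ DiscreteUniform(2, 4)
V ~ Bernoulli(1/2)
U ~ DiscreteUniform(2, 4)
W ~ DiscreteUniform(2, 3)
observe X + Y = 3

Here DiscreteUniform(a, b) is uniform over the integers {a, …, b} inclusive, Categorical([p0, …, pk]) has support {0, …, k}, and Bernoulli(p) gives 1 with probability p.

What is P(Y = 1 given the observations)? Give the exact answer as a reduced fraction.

P(Y = 1 | obs) = 11/16

Enumerate traces; 72 have nonzero weight after conditioning:
  (Z=2, Y=0, X=3, V=0, U=2, W=2) weight 1/972
  (Z=2, Y=0, X=3, V=0, U=2, W=3) weight 1/972
  (Z=2, Y=0, X=3, V=0, U=3, W=2) weight 1/972
  (Z=2, Y=0, X=3, V=0, U=3, W=3) weight 1/972
  (Z=2, Y=0, X=3, V=0, U=4, W=2) weight 1/972
  (Z=2, Y=0, X=3, V=0, U=4, W=3) weight 1/972
  (Z=2, Y=0, X=3, V=1, U=2, W=2) weight 1/972
  (Z=2, Y=0, X=3, V=1, U=2, W=3) weight 1/972
  (Z=2, Y=1, X=2, V=0, U=2, W=2) weight 1/243
  … 63 more
Group by Y:
  weight(Y=0) = 5/81
  weight(Y=1) = 11/81
Total weight = 5/81 + 11/81 = 16/81
P(Y=0 | obs) = 5/81 / 16/81 = 5/16
P(Y=1 | obs) = 11/81 / 16/81 = 11/16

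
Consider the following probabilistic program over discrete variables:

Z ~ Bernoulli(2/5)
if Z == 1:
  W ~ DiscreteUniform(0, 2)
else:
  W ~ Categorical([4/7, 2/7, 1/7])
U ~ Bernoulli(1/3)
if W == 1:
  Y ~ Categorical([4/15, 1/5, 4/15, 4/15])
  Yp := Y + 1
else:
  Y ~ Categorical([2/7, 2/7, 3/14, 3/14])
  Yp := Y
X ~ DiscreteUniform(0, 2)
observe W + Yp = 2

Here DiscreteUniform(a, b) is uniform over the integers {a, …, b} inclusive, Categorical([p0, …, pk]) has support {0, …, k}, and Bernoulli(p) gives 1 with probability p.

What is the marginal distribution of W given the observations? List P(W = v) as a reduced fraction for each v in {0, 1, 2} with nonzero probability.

Enumerate traces; 36 have nonzero weight after conditioning:
  (Z=0, W=0, U=0, Y=2, X=0) weight 4/245
  (Z=0, W=0, U=0, Y=2, X=1) weight 4/245
  (Z=0, W=0, U=0, Y=2, X=2) weight 4/245
  (Z=0, W=0, U=1, Y=2, X=0) weight 2/245
  (Z=0, W=0, U=1, Y=2, X=1) weight 2/245
  (Z=0, W=0, U=1, Y=2, X=2) weight 2/245
  (Z=0, W=1, U=0, Y=0, X=0) weight 16/1575
  (Z=0, W=1, U=0, Y=0, X=1) weight 16/1575
  (Z=0, W=2, U=0, Y=0, X=0) weight 4/735
  … 27 more
Group by W:
  weight(W=0) = 5/49
  weight(W=1) = 128/1575
  weight(W=2) = 46/735
Total weight = 5/49 + 128/1575 + 46/735 = 2711/11025
P(W=0 | obs) = 5/49 / 2711/11025 = 1125/2711
P(W=1 | obs) = 128/1575 / 2711/11025 = 896/2711
P(W=2 | obs) = 46/735 / 2711/11025 = 690/2711

P(W=0) = 1125/2711, P(W=1) = 896/2711, P(W=2) = 690/2711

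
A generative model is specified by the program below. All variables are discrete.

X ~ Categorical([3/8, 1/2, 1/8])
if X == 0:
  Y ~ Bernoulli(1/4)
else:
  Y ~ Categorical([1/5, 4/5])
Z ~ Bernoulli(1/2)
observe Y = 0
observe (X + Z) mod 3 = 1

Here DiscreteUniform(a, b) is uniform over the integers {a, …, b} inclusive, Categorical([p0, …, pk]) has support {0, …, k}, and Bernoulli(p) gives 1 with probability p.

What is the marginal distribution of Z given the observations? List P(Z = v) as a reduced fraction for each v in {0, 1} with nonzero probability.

P(Z=0) = 16/61, P(Z=1) = 45/61

Enumerate traces; 2 have nonzero weight after conditioning:
  (X=0, Y=0, Z=1) weight 9/64
  (X=1, Y=0, Z=0) weight 1/20
Group by Z:
  weight(Z=0) = 1/20
  weight(Z=1) = 9/64
Total weight = 1/20 + 9/64 = 61/320
P(Z=0 | obs) = 1/20 / 61/320 = 16/61
P(Z=1 | obs) = 9/64 / 61/320 = 45/61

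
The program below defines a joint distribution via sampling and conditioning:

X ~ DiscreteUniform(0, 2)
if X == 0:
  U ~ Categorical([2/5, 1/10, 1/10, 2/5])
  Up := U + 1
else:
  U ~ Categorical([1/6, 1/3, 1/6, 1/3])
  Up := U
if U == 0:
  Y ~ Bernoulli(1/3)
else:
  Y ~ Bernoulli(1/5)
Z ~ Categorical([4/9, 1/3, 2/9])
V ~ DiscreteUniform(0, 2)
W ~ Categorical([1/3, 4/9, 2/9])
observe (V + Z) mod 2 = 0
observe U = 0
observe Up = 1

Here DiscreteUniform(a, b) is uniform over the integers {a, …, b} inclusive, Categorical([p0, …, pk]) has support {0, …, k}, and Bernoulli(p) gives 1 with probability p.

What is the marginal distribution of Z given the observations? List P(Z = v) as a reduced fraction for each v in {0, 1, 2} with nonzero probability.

Enumerate traces; 30 have nonzero weight after conditioning:
  (X=0, U=0, Y=0, Z=0, V=0, W=0) weight 16/3645
  (X=0, U=0, Y=0, Z=0, V=0, W=1) weight 64/10935
  (X=0, U=0, Y=0, Z=0, V=0, W=2) weight 32/10935
  (X=0, U=0, Y=0, Z=0, V=2, W=0) weight 16/3645
  (X=0, U=0, Y=0, Z=0, V=2, W=1) weight 64/10935
  (X=0, U=0, Y=0, Z=0, V=2, W=2) weight 32/10935
  (X=0, U=0, Y=0, Z=1, V=1, W=0) weight 4/1215
  (X=0, U=0, Y=0, Z=1, V=1, W=1) weight 16/3645
  (X=0, U=0, Y=0, Z=2, V=0, W=0) weight 8/3645
  … 21 more
Group by Z:
  weight(Z=0) = 16/405
  weight(Z=1) = 2/135
  weight(Z=2) = 8/405
Total weight = 16/405 + 2/135 + 8/405 = 2/27
P(Z=0 | obs) = 16/405 / 2/27 = 8/15
P(Z=1 | obs) = 2/135 / 2/27 = 1/5
P(Z=2 | obs) = 8/405 / 2/27 = 4/15

P(Z=0) = 8/15, P(Z=1) = 1/5, P(Z=2) = 4/15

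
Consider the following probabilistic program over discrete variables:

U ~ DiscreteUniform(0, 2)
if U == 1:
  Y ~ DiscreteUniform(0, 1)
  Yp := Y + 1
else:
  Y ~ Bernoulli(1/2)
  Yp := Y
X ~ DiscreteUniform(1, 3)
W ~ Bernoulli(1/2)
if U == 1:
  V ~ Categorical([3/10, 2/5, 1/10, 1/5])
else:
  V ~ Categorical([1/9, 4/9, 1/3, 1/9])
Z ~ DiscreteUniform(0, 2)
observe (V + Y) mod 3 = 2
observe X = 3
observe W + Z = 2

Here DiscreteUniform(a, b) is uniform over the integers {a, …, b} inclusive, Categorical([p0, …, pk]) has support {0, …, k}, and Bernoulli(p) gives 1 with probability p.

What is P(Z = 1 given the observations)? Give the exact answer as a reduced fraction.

Enumerate traces; 12 have nonzero weight after conditioning:
  (U=0, Y=0, X=3, W=0, V=2, Z=2) weight 1/324
  (U=0, Y=0, X=3, W=1, V=2, Z=1) weight 1/324
  (U=0, Y=1, X=3, W=0, V=1, Z=2) weight 1/243
  (U=0, Y=1, X=3, W=1, V=1, Z=1) weight 1/243
  (U=1, Y=0, X=3, W=0, V=2, Z=2) weight 1/1080
  (U=1, Y=0, X=3, W=1, V=2, Z=1) weight 1/1080
  (U=1, Y=1, X=3, W=0, V=1, Z=2) weight 1/270
  (U=1, Y=1, X=3, W=1, V=1, Z=1) weight 1/270
  … 4 more
Group by Z:
  weight(Z=1) = 37/1944
  weight(Z=2) = 37/1944
Total weight = 37/1944 + 37/1944 = 37/972
P(Z=1 | obs) = 37/1944 / 37/972 = 1/2
P(Z=2 | obs) = 37/1944 / 37/972 = 1/2

P(Z = 1 | obs) = 1/2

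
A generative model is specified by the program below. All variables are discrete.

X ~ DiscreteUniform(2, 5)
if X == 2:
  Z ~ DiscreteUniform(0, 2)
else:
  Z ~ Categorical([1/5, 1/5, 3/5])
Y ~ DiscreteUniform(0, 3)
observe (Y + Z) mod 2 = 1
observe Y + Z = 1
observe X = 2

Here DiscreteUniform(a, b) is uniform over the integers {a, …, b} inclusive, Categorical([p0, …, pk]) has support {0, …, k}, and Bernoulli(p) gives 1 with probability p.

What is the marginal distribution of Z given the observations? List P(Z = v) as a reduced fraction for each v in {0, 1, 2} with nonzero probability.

Enumerate traces; 2 have nonzero weight after conditioning:
  (X=2, Z=0, Y=1) weight 1/48
  (X=2, Z=1, Y=0) weight 1/48
Group by Z:
  weight(Z=0) = 1/48
  weight(Z=1) = 1/48
Total weight = 1/48 + 1/48 = 1/24
P(Z=0 | obs) = 1/48 / 1/24 = 1/2
P(Z=1 | obs) = 1/48 / 1/24 = 1/2

P(Z=0) = 1/2, P(Z=1) = 1/2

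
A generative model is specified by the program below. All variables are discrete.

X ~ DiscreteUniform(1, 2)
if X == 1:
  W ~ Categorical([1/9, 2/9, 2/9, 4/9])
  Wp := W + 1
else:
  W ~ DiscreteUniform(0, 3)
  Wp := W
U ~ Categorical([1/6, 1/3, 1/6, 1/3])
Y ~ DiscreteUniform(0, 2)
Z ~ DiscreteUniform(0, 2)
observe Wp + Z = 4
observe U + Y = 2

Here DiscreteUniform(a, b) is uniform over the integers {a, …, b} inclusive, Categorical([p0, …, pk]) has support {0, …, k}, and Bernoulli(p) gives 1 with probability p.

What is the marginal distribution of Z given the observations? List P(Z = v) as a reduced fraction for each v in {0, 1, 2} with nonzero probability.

Enumerate traces; 15 have nonzero weight after conditioning:
  (X=1, W=1, U=0, Y=2, Z=2) weight 1/486
  (X=1, W=1, U=1, Y=1, Z=2) weight 1/243
  (X=1, W=1, U=2, Y=0, Z=2) weight 1/486
  (X=1, W=2, U=0, Y=2, Z=1) weight 1/486
  (X=1, W=2, U=1, Y=1, Z=1) weight 1/243
  (X=1, W=2, U=2, Y=0, Z=1) weight 1/486
  (X=1, W=3, U=0, Y=2, Z=0) weight 1/243
  (X=1, W=3, U=1, Y=1, Z=0) weight 2/243
  … 7 more
Group by Z:
  weight(Z=0) = 4/243
  weight(Z=1) = 17/972
  weight(Z=2) = 17/972
Total weight = 4/243 + 17/972 + 17/972 = 25/486
P(Z=0 | obs) = 4/243 / 25/486 = 8/25
P(Z=1 | obs) = 17/972 / 25/486 = 17/50
P(Z=2 | obs) = 17/972 / 25/486 = 17/50

P(Z=0) = 8/25, P(Z=1) = 17/50, P(Z=2) = 17/50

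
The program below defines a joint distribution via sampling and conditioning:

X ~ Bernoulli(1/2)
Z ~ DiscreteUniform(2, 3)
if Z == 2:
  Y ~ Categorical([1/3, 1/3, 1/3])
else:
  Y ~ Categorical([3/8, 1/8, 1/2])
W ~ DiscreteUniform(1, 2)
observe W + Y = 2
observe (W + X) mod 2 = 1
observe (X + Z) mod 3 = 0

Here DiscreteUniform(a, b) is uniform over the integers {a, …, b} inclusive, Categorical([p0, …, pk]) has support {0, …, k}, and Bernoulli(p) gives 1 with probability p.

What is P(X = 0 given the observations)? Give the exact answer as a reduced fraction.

P(X = 0 | obs) = 3/11

Enumerate traces; 2 have nonzero weight after conditioning:
  (X=0, Z=3, Y=1, W=1) weight 1/64
  (X=1, Z=2, Y=0, W=2) weight 1/24
Group by X:
  weight(X=0) = 1/64
  weight(X=1) = 1/24
Total weight = 1/64 + 1/24 = 11/192
P(X=0 | obs) = 1/64 / 11/192 = 3/11
P(X=1 | obs) = 1/24 / 11/192 = 8/11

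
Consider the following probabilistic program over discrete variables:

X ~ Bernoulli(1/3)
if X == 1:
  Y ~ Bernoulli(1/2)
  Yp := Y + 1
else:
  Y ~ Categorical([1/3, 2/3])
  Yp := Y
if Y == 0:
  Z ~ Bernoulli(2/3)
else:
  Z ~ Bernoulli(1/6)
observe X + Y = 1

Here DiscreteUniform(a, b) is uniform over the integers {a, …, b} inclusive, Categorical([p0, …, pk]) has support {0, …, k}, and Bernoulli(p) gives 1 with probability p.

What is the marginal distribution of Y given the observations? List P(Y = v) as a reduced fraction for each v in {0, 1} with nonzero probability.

P(Y=0) = 3/11, P(Y=1) = 8/11

Enumerate traces; 4 have nonzero weight after conditioning:
  (X=0, Y=1, Z=0) weight 10/27
  (X=0, Y=1, Z=1) weight 2/27
  (X=1, Y=0, Z=0) weight 1/18
  (X=1, Y=0, Z=1) weight 1/9
Group by Y:
  weight(Y=0) = 1/6
  weight(Y=1) = 4/9
Total weight = 1/6 + 4/9 = 11/18
P(Y=0 | obs) = 1/6 / 11/18 = 3/11
P(Y=1 | obs) = 4/9 / 11/18 = 8/11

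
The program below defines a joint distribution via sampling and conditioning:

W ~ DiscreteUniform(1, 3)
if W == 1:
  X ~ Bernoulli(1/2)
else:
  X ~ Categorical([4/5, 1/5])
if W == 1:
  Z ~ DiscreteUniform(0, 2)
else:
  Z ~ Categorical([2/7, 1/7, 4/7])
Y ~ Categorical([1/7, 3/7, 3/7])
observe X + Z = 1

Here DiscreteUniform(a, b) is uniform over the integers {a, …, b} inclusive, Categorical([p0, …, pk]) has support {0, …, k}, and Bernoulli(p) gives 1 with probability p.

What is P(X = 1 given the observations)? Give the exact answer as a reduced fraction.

Enumerate traces; 18 have nonzero weight after conditioning:
  (W=1, X=0, Z=1, Y=0) weight 1/126
  (W=1, X=0, Z=1, Y=1) weight 1/42
  (W=1, X=0, Z=1, Y=2) weight 1/42
  (W=1, X=1, Z=0, Y=0) weight 1/126
  (W=1, X=1, Z=0, Y=1) weight 1/42
  (W=1, X=1, Z=0, Y=2) weight 1/42
  (W=2, X=0, Z=1, Y=0) weight 4/735
  (W=2, X=0, Z=1, Y=1) weight 4/245
  … 10 more
Group by X:
  weight(X=0) = 83/630
  weight(X=1) = 59/630
Total weight = 83/630 + 59/630 = 71/315
P(X=0 | obs) = 83/630 / 71/315 = 83/142
P(X=1 | obs) = 59/630 / 71/315 = 59/142

P(X = 1 | obs) = 59/142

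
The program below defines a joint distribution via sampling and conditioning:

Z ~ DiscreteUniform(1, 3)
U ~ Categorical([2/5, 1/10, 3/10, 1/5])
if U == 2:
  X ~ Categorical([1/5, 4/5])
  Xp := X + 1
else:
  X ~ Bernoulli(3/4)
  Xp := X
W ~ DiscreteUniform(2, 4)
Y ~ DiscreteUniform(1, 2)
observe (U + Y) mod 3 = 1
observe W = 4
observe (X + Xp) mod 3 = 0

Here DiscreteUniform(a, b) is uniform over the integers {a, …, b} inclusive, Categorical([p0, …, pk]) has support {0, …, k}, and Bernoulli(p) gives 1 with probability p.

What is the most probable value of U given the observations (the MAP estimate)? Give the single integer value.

Enumerate traces; 9 have nonzero weight after conditioning:
  (Z=1, U=0, X=0, W=4, Y=1) weight 1/180
  (Z=1, U=2, X=1, W=4, Y=2) weight 1/75
  (Z=1, U=3, X=0, W=4, Y=1) weight 1/360
  (Z=2, U=0, X=0, W=4, Y=1) weight 1/180
  (Z=2, U=2, X=1, W=4, Y=2) weight 1/75
  (Z=2, U=3, X=0, W=4, Y=1) weight 1/360
  (Z=3, U=0, X=0, W=4, Y=1) weight 1/180
  (Z=3, U=2, X=1, W=4, Y=2) weight 1/75
  … 1 more
Group by U:
  weight(U=0) = 1/60
  weight(U=2) = 1/25
  weight(U=3) = 1/120
Total weight = 1/60 + 1/25 + 1/120 = 13/200
P(U=0 | obs) = 1/60 / 13/200 = 10/39
P(U=2 | obs) = 1/25 / 13/200 = 8/13
P(U=3 | obs) = 1/120 / 13/200 = 5/39
argmax = 2

argmax_v P(U = v | obs) = 2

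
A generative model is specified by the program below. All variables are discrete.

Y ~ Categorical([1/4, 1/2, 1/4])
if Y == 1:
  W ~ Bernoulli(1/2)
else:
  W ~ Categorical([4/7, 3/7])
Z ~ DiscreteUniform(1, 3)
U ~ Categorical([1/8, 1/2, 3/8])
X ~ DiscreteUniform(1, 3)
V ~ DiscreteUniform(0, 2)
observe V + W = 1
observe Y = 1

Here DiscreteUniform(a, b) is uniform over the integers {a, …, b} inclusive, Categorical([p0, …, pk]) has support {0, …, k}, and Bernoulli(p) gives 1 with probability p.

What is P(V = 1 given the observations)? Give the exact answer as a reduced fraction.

P(V = 1 | obs) = 1/2

Enumerate traces; 54 have nonzero weight after conditioning:
  (Y=1, W=0, Z=1, U=0, X=1, V=1) weight 1/864
  (Y=1, W=0, Z=1, U=0, X=2, V=1) weight 1/864
  (Y=1, W=0, Z=1, U=0, X=3, V=1) weight 1/864
  (Y=1, W=0, Z=1, U=1, X=1, V=1) weight 1/216
  (Y=1, W=0, Z=1, U=1, X=2, V=1) weight 1/216
  (Y=1, W=0, Z=1, U=1, X=3, V=1) weight 1/216
  (Y=1, W=0, Z=1, U=2, X=1, V=1) weight 1/288
  (Y=1, W=0, Z=1, U=2, X=2, V=1) weight 1/288
  (Y=1, W=1, Z=1, U=0, X=1, V=0) weight 1/864
  … 45 more
Group by V:
  weight(V=0) = 1/12
  weight(V=1) = 1/12
Total weight = 1/12 + 1/12 = 1/6
P(V=0 | obs) = 1/12 / 1/6 = 1/2
P(V=1 | obs) = 1/12 / 1/6 = 1/2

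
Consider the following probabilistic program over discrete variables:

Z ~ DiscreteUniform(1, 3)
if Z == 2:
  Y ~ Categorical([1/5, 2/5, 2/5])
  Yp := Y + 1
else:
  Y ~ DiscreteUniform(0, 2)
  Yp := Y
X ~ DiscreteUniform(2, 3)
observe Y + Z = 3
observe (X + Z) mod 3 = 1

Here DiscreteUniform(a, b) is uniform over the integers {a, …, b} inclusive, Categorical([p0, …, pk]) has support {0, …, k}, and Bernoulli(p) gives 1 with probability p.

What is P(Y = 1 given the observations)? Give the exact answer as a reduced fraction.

P(Y = 1 | obs) = 6/11

Enumerate traces; 2 have nonzero weight after conditioning:
  (Z=1, Y=2, X=3) weight 1/18
  (Z=2, Y=1, X=2) weight 1/15
Group by Y:
  weight(Y=1) = 1/15
  weight(Y=2) = 1/18
Total weight = 1/15 + 1/18 = 11/90
P(Y=1 | obs) = 1/15 / 11/90 = 6/11
P(Y=2 | obs) = 1/18 / 11/90 = 5/11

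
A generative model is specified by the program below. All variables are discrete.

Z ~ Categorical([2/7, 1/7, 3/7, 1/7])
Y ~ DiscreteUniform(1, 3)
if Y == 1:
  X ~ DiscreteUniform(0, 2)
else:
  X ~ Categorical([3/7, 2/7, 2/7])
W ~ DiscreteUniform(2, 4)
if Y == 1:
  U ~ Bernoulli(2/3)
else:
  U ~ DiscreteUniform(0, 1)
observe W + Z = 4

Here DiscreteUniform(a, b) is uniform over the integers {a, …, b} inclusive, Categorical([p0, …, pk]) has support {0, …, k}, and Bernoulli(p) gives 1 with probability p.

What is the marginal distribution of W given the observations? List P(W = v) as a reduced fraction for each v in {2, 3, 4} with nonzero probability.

Enumerate traces; 54 have nonzero weight after conditioning:
  (Z=0, Y=1, X=0, W=4, U=0) weight 2/567
  (Z=0, Y=1, X=0, W=4, U=1) weight 4/567
  (Z=0, Y=1, X=1, W=4, U=0) weight 2/567
  (Z=0, Y=1, X=1, W=4, U=1) weight 4/567
  (Z=0, Y=1, X=2, W=4, U=0) weight 2/567
  (Z=0, Y=1, X=2, W=4, U=1) weight 4/567
  (Z=0, Y=2, X=0, W=4, U=0) weight 1/147
  (Z=0, Y=2, X=0, W=4, U=1) weight 1/147
  (Z=1, Y=1, X=0, W=3, U=0) weight 1/567
  (Z=2, Y=1, X=0, W=2, U=0) weight 1/189
  … 44 more
Group by W:
  weight(W=2) = 1/7
  weight(W=3) = 1/21
  weight(W=4) = 2/21
Total weight = 1/7 + 1/21 + 2/21 = 2/7
P(W=2 | obs) = 1/7 / 2/7 = 1/2
P(W=3 | obs) = 1/21 / 2/7 = 1/6
P(W=4 | obs) = 2/21 / 2/7 = 1/3

P(W=2) = 1/2, P(W=3) = 1/6, P(W=4) = 1/3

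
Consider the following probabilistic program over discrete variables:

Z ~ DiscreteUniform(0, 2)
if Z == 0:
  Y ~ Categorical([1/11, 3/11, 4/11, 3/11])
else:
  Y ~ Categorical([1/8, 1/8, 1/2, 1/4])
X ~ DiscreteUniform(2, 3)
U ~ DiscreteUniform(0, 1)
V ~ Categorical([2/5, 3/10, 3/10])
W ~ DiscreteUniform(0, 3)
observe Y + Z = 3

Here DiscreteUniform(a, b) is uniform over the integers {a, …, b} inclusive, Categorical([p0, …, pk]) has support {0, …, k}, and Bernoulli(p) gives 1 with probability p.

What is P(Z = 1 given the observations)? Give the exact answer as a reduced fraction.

Enumerate traces; 144 have nonzero weight after conditioning:
  (Z=0, Y=3, X=2, U=0, V=0, W=0) weight 1/440
  (Z=0, Y=3, X=2, U=0, V=0, W=1) weight 1/440
  (Z=0, Y=3, X=2, U=0, V=0, W=2) weight 1/440
  (Z=0, Y=3, X=2, U=0, V=0, W=3) weight 1/440
  (Z=0, Y=3, X=2, U=0, V=1, W=0) weight 3/1760
  (Z=0, Y=3, X=2, U=0, V=1, W=1) weight 3/1760
  (Z=0, Y=3, X=2, U=0, V=1, W=2) weight 3/1760
  (Z=0, Y=3, X=2, U=0, V=1, W=3) weight 3/1760
  (Z=1, Y=2, X=2, U=0, V=0, W=0) weight 1/240
  (Z=2, Y=1, X=2, U=0, V=0, W=0) weight 1/960
  … 134 more
Group by Z:
  weight(Z=0) = 1/11
  weight(Z=1) = 1/6
  weight(Z=2) = 1/24
Total weight = 1/11 + 1/6 + 1/24 = 79/264
P(Z=0 | obs) = 1/11 / 79/264 = 24/79
P(Z=1 | obs) = 1/6 / 79/264 = 44/79
P(Z=2 | obs) = 1/24 / 79/264 = 11/79

P(Z = 1 | obs) = 44/79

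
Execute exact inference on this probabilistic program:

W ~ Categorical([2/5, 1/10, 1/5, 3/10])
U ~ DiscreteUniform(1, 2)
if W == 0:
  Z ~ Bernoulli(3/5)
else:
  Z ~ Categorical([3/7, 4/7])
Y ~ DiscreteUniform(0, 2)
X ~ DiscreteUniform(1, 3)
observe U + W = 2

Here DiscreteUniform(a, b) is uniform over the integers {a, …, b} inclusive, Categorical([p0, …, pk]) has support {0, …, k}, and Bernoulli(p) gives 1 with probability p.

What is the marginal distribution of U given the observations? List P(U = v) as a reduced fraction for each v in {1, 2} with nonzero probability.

P(U=1) = 1/5, P(U=2) = 4/5

Enumerate traces; 36 have nonzero weight after conditioning:
  (W=0, U=2, Z=0, Y=0, X=1) weight 2/225
  (W=0, U=2, Z=0, Y=0, X=2) weight 2/225
  (W=0, U=2, Z=0, Y=0, X=3) weight 2/225
  (W=0, U=2, Z=0, Y=1, X=1) weight 2/225
  (W=0, U=2, Z=0, Y=1, X=2) weight 2/225
  (W=0, U=2, Z=0, Y=1, X=3) weight 2/225
  (W=0, U=2, Z=0, Y=2, X=1) weight 2/225
  (W=0, U=2, Z=0, Y=2, X=2) weight 2/225
  (W=1, U=1, Z=0, Y=0, X=1) weight 1/420
  … 27 more
Group by U:
  weight(U=1) = 1/20
  weight(U=2) = 1/5
Total weight = 1/20 + 1/5 = 1/4
P(U=1 | obs) = 1/20 / 1/4 = 1/5
P(U=2 | obs) = 1/5 / 1/4 = 4/5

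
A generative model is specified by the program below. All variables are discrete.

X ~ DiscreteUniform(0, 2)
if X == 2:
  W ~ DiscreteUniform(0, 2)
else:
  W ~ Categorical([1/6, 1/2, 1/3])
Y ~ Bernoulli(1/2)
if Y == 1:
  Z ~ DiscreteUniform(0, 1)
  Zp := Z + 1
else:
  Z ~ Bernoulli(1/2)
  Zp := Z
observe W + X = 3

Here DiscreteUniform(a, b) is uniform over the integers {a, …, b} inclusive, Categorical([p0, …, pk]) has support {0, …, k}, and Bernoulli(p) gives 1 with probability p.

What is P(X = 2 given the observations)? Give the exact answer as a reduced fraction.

Enumerate traces; 8 have nonzero weight after conditioning:
  (X=1, W=2, Y=0, Z=0) weight 1/36
  (X=1, W=2, Y=0, Z=1) weight 1/36
  (X=1, W=2, Y=1, Z=0) weight 1/36
  (X=1, W=2, Y=1, Z=1) weight 1/36
  (X=2, W=1, Y=0, Z=0) weight 1/36
  (X=2, W=1, Y=0, Z=1) weight 1/36
  (X=2, W=1, Y=1, Z=0) weight 1/36
  (X=2, W=1, Y=1, Z=1) weight 1/36
Group by X:
  weight(X=1) = 1/9
  weight(X=2) = 1/9
Total weight = 1/9 + 1/9 = 2/9
P(X=1 | obs) = 1/9 / 2/9 = 1/2
P(X=2 | obs) = 1/9 / 2/9 = 1/2

P(X = 2 | obs) = 1/2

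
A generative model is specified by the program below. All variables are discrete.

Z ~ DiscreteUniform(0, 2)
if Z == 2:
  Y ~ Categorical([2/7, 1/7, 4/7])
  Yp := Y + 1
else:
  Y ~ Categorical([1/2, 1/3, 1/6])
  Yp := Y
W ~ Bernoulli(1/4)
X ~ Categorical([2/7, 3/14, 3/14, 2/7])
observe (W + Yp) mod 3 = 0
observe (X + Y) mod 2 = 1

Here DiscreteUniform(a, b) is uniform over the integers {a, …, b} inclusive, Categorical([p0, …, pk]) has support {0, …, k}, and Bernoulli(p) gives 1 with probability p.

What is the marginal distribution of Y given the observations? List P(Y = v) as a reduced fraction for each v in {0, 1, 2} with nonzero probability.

Enumerate traces; 12 have nonzero weight after conditioning:
  (Z=0, Y=0, W=0, X=1) weight 3/112
  (Z=0, Y=0, W=0, X=3) weight 1/28
  (Z=0, Y=2, W=1, X=1) weight 1/336
  (Z=0, Y=2, W=1, X=3) weight 1/252
  (Z=1, Y=0, W=0, X=1) weight 3/112
  (Z=1, Y=0, W=0, X=3) weight 1/28
  (Z=1, Y=2, W=1, X=1) weight 1/336
  (Z=1, Y=2, W=1, X=3) weight 1/252
  (Z=2, Y=1, W=1, X=0) weight 1/294
  … 3 more
Group by Y:
  weight(Y=0) = 1/8
  weight(Y=1) = 1/168
  weight(Y=2) = 43/504
Total weight = 1/8 + 1/168 + 43/504 = 109/504
P(Y=0 | obs) = 1/8 / 109/504 = 63/109
P(Y=1 | obs) = 1/168 / 109/504 = 3/109
P(Y=2 | obs) = 43/504 / 109/504 = 43/109

P(Y=0) = 63/109, P(Y=1) = 3/109, P(Y=2) = 43/109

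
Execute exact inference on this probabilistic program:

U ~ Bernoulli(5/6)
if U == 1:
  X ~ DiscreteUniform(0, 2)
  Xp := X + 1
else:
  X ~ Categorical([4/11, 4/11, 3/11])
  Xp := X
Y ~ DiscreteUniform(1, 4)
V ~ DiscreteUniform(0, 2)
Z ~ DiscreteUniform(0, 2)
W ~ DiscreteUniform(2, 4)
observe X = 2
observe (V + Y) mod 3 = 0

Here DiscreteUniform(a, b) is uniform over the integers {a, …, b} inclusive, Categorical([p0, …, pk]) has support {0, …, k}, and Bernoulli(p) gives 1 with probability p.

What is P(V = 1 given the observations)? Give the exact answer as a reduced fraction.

Enumerate traces; 72 have nonzero weight after conditioning:
  (U=0, X=2, Y=1, V=2, Z=0, W=2) weight 1/2376
  (U=0, X=2, Y=1, V=2, Z=0, W=3) weight 1/2376
  (U=0, X=2, Y=1, V=2, Z=0, W=4) weight 1/2376
  (U=0, X=2, Y=1, V=2, Z=1, W=2) weight 1/2376
  (U=0, X=2, Y=1, V=2, Z=1, W=3) weight 1/2376
  (U=0, X=2, Y=1, V=2, Z=1, W=4) weight 1/2376
  (U=0, X=2, Y=1, V=2, Z=2, W=2) weight 1/2376
  (U=0, X=2, Y=1, V=2, Z=2, W=3) weight 1/2376
  (U=0, X=2, Y=2, V=1, Z=0, W=2) weight 1/2376
  (U=0, X=2, Y=3, V=0, Z=0, W=2) weight 1/2376
  … 62 more
Group by V:
  weight(V=0) = 8/297
  weight(V=1) = 8/297
  weight(V=2) = 16/297
Total weight = 8/297 + 8/297 + 16/297 = 32/297
P(V=0 | obs) = 8/297 / 32/297 = 1/4
P(V=1 | obs) = 8/297 / 32/297 = 1/4
P(V=2 | obs) = 16/297 / 32/297 = 1/2

P(V = 1 | obs) = 1/4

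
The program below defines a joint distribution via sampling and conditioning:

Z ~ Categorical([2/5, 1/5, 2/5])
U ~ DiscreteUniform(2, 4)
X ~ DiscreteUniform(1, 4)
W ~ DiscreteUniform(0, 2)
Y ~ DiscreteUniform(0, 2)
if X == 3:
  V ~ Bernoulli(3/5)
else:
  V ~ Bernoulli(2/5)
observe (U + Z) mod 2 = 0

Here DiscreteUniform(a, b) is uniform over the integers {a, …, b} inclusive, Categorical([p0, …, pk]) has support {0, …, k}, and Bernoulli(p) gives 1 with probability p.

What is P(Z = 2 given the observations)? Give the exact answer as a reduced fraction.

P(Z = 2 | obs) = 4/9

Enumerate traces; 360 have nonzero weight after conditioning:
  (Z=0, U=2, X=1, W=0, Y=0, V=0) weight 1/450
  (Z=0, U=2, X=1, W=0, Y=0, V=1) weight 1/675
  (Z=0, U=2, X=1, W=0, Y=1, V=0) weight 1/450
  (Z=0, U=2, X=1, W=0, Y=1, V=1) weight 1/675
  (Z=0, U=2, X=1, W=0, Y=2, V=0) weight 1/450
  (Z=0, U=2, X=1, W=0, Y=2, V=1) weight 1/675
  (Z=0, U=2, X=1, W=1, Y=0, V=0) weight 1/450
  (Z=0, U=2, X=1, W=1, Y=0, V=1) weight 1/675
  (Z=1, U=3, X=1, W=0, Y=0, V=0) weight 1/900
  (Z=2, U=2, X=1, W=0, Y=0, V=0) weight 1/450
  … 350 more
Group by Z:
  weight(Z=0) = 4/15
  weight(Z=1) = 1/15
  weight(Z=2) = 4/15
Total weight = 4/15 + 1/15 + 4/15 = 3/5
P(Z=0 | obs) = 4/15 / 3/5 = 4/9
P(Z=1 | obs) = 1/15 / 3/5 = 1/9
P(Z=2 | obs) = 4/15 / 3/5 = 4/9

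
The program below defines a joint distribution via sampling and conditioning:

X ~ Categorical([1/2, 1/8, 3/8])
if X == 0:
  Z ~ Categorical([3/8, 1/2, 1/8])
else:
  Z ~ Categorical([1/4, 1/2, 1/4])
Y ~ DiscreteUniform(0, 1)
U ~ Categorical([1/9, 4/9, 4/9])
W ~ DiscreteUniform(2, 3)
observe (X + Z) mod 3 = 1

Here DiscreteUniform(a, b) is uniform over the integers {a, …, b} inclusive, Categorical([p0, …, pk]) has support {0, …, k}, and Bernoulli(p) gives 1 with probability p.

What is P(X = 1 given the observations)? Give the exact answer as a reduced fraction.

Enumerate traces; 36 have nonzero weight after conditioning:
  (X=0, Z=1, Y=0, U=0, W=2) weight 1/144
  (X=0, Z=1, Y=0, U=0, W=3) weight 1/144
  (X=0, Z=1, Y=0, U=1, W=2) weight 1/36
  (X=0, Z=1, Y=0, U=1, W=3) weight 1/36
  (X=0, Z=1, Y=0, U=2, W=2) weight 1/36
  (X=0, Z=1, Y=0, U=2, W=3) weight 1/36
  (X=0, Z=1, Y=1, U=0, W=2) weight 1/144
  (X=0, Z=1, Y=1, U=0, W=3) weight 1/144
  (X=1, Z=0, Y=0, U=0, W=2) weight 1/1152
  (X=2, Z=2, Y=0, U=0, W=2) weight 1/384
  … 26 more
Group by X:
  weight(X=0) = 1/4
  weight(X=1) = 1/32
  weight(X=2) = 3/32
Total weight = 1/4 + 1/32 + 3/32 = 3/8
P(X=0 | obs) = 1/4 / 3/8 = 2/3
P(X=1 | obs) = 1/32 / 3/8 = 1/12
P(X=2 | obs) = 3/32 / 3/8 = 1/4

P(X = 1 | obs) = 1/12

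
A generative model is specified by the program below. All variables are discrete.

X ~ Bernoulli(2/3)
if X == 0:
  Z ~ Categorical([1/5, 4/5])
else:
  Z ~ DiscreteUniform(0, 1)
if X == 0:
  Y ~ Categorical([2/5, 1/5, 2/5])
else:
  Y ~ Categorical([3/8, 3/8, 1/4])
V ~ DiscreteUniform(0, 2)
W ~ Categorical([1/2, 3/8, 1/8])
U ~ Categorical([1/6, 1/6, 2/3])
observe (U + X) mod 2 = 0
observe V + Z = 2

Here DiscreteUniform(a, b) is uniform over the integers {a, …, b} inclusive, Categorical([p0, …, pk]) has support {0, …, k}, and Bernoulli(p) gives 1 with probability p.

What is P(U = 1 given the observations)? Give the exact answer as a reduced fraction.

P(U = 1 | obs) = 2/7

Enumerate traces; 54 have nonzero weight after conditioning:
  (X=0, Z=0, Y=0, V=2, W=0, U=0) weight 1/1350
  (X=0, Z=0, Y=0, V=2, W=0, U=2) weight 2/675
  (X=0, Z=0, Y=0, V=2, W=1, U=0) weight 1/1800
  (X=0, Z=0, Y=0, V=2, W=1, U=2) weight 1/450
  (X=0, Z=0, Y=0, V=2, W=2, U=0) weight 1/5400
  (X=0, Z=0, Y=0, V=2, W=2, U=2) weight 1/1350
  (X=0, Z=0, Y=1, V=2, W=0, U=0) weight 1/2700
  (X=0, Z=0, Y=1, V=2, W=0, U=2) weight 1/675
  (X=1, Z=0, Y=0, V=2, W=0, U=1) weight 1/288
  … 45 more
Group by U:
  weight(U=0) = 1/54
  weight(U=1) = 1/27
  weight(U=2) = 2/27
Total weight = 1/54 + 1/27 + 2/27 = 7/54
P(U=0 | obs) = 1/54 / 7/54 = 1/7
P(U=1 | obs) = 1/27 / 7/54 = 2/7
P(U=2 | obs) = 2/27 / 7/54 = 4/7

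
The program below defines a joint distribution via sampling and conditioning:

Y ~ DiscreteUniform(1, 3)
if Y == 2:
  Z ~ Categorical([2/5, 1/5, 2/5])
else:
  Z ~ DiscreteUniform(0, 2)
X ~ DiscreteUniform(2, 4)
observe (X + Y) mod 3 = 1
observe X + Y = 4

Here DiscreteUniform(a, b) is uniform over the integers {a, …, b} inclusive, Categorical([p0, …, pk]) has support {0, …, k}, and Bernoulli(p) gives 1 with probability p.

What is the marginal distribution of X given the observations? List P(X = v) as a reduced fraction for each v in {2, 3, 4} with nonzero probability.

Enumerate traces; 6 have nonzero weight after conditioning:
  (Y=1, Z=0, X=3) weight 1/27
  (Y=1, Z=1, X=3) weight 1/27
  (Y=1, Z=2, X=3) weight 1/27
  (Y=2, Z=0, X=2) weight 2/45
  (Y=2, Z=1, X=2) weight 1/45
  (Y=2, Z=2, X=2) weight 2/45
Group by X:
  weight(X=2) = 1/9
  weight(X=3) = 1/9
Total weight = 1/9 + 1/9 = 2/9
P(X=2 | obs) = 1/9 / 2/9 = 1/2
P(X=3 | obs) = 1/9 / 2/9 = 1/2

P(X=2) = 1/2, P(X=3) = 1/2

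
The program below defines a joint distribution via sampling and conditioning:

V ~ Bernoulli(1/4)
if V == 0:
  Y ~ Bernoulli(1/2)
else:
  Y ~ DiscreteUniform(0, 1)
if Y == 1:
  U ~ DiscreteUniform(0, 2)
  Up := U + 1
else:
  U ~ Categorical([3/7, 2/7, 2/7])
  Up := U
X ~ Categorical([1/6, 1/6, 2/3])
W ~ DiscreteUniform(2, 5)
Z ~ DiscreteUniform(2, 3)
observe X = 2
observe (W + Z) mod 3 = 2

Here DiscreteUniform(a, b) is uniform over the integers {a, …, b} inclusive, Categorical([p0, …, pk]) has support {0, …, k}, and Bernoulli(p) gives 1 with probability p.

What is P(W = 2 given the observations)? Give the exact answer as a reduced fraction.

P(W = 2 | obs) = 1/3

Enumerate traces; 36 have nonzero weight after conditioning:
  (V=0, Y=0, U=0, X=2, W=2, Z=3) weight 3/224
  (V=0, Y=0, U=0, X=2, W=3, Z=2) weight 3/224
  (V=0, Y=0, U=0, X=2, W=5, Z=3) weight 3/224
  (V=0, Y=0, U=1, X=2, W=2, Z=3) weight 1/112
  (V=0, Y=0, U=1, X=2, W=3, Z=2) weight 1/112
  (V=0, Y=0, U=1, X=2, W=5, Z=3) weight 1/112
  (V=0, Y=0, U=2, X=2, W=2, Z=3) weight 1/112
  (V=0, Y=0, U=2, X=2, W=3, Z=2) weight 1/112
  … 28 more
Group by W:
  weight(W=2) = 1/12
  weight(W=3) = 1/12
  weight(W=5) = 1/12
Total weight = 1/12 + 1/12 + 1/12 = 1/4
P(W=2 | obs) = 1/12 / 1/4 = 1/3
P(W=3 | obs) = 1/12 / 1/4 = 1/3
P(W=5 | obs) = 1/12 / 1/4 = 1/3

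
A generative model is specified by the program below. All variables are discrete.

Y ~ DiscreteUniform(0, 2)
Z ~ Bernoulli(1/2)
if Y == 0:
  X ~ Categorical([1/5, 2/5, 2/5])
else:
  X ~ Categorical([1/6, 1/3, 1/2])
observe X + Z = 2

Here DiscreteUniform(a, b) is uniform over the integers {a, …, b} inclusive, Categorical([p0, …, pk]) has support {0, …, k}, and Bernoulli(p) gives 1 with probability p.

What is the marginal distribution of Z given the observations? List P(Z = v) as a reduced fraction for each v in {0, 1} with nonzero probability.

Enumerate traces; 6 have nonzero weight after conditioning:
  (Y=0, Z=0, X=2) weight 1/15
  (Y=0, Z=1, X=1) weight 1/15
  (Y=1, Z=0, X=2) weight 1/12
  (Y=1, Z=1, X=1) weight 1/18
  (Y=2, Z=0, X=2) weight 1/12
  (Y=2, Z=1, X=1) weight 1/18
Group by Z:
  weight(Z=0) = 7/30
  weight(Z=1) = 8/45
Total weight = 7/30 + 8/45 = 37/90
P(Z=0 | obs) = 7/30 / 37/90 = 21/37
P(Z=1 | obs) = 8/45 / 37/90 = 16/37

P(Z=0) = 21/37, P(Z=1) = 16/37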